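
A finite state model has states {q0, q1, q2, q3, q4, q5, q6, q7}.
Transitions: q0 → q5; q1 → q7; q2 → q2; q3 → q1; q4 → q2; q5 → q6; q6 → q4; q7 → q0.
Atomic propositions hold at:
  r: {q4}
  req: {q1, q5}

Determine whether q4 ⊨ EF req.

No

EF req: least fixpoint, start Z0 = {q1, q5}, add states with some successor in Z. Z1 = {q0, q1, q3, q5}; Z2 = {q0, q1, q3, q5, q7}; fixed.
Sat(EF req) = {q0, q1, q3, q5, q7}
q4 ∉ Sat(EF req) = {q0, q1, q3, q5, q7}, so the formula does not hold at q4.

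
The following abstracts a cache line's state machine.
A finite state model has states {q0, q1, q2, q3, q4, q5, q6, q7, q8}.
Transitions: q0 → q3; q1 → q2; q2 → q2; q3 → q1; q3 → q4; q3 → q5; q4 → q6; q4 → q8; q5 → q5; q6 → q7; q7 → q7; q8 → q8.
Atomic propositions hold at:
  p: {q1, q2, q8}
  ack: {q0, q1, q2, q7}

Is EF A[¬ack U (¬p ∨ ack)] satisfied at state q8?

No

Sat(¬ack) = {q3, q4, q5, q6, q8}
Sat(¬p) = {q0, q3, q4, q5, q6, q7}
Sat(¬p ∨ ack) = {q0, q1, q2, q3, q4, q5, q6, q7}
A[¬ack U (¬p ∨ ack)]: least fixpoint, start Z0 = Sat((¬p ∨ ack)) = {q0, q1, q2, q3, q4, q5, q6, q7}, add states in Sat(¬ack) with every successor in Z. Already a fixed point.
Sat(A[¬ack U (¬p ∨ ack)]) = {q0, q1, q2, q3, q4, q5, q6, q7}
EF A[¬ack U (¬p ∨ ack)]: least fixpoint, start Z0 = {q0, q1, q2, q3, q4, q5, q6, q7}, add states with some successor in Z. Already a fixed point.
Sat(EF A[¬ack U (¬p ∨ ack)]) = {q0, q1, q2, q3, q4, q5, q6, q7}
q8 ∉ Sat(EF A[¬ack U (¬p ∨ ack)]) = {q0, q1, q2, q3, q4, q5, q6, q7}, so the formula does not hold at q8.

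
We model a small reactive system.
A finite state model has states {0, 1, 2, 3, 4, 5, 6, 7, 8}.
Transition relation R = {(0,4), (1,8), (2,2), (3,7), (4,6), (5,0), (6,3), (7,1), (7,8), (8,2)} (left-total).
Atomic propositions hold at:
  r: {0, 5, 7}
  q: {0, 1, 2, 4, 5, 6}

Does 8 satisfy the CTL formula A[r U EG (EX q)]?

Yes

Sat(EX q) = {s : some successor in {0, 1, 2, 4, 5, 6}} = {0, 2, 4, 5, 7, 8}
EG (EX q): greatest fixpoint, start Z0 = {0, 2, 4, 5, 7, 8}, keep only states in Sat with some successor in Z. Z1 = {0, 2, 5, 7, 8}; Z2 = {2, 5, 7, 8}; Z3 = {2, 7, 8}; fixed.
Sat(EG (EX q)) = {2, 7, 8}
A[r U EG (EX q)]: least fixpoint, start Z0 = Sat(EG (EX q)) = {2, 7, 8}, add states in Sat(r) with every successor in Z. Already a fixed point.
Sat(A[r U EG (EX q)]) = {2, 7, 8}
8 ∈ Sat(A[r U EG (EX q)]) = {2, 7, 8}, so the formula holds at 8.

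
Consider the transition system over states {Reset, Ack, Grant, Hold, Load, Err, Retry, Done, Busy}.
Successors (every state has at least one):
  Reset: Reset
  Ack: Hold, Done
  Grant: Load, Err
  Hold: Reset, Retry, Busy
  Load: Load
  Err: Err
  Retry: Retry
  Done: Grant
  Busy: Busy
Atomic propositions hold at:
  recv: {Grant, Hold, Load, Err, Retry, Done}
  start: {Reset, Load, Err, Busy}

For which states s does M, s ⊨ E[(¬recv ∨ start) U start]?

{Reset, Load, Err, Busy}

Sat(¬recv) = {Reset, Ack, Busy}
Sat(¬recv ∨ start) = {Reset, Ack, Load, Err, Busy}
E[(¬recv ∨ start) U start]: least fixpoint, start Z0 = Sat(start) = {Reset, Load, Err, Busy}, add states in Sat(¬recv ∨ start) with some successor in Z. Already a fixed point.
Sat(E[(¬recv ∨ start) U start]) = {Reset, Load, Err, Busy}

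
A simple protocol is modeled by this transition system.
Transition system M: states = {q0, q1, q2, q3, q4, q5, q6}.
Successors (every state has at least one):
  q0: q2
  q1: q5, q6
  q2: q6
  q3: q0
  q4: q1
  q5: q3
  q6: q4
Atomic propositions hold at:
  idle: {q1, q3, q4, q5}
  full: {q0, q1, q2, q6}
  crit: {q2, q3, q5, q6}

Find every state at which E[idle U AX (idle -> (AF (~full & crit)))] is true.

{q0, q1, q2, q3, q4, q5}

Sat(~full) = {q3, q4, q5}
Sat(~full & crit) = {q3, q5}
AF (~full & crit): least fixpoint, start Z0 = {q3, q5}, add states with every successor in Z. Already a fixed point.
Sat(AF (~full & crit)) = {q3, q5}
Sat(idle -> (AF (~full & crit))) = {q0, q2, q3, q5, q6}
Sat(AX (idle -> (AF (~full & crit)))) = {s : every successor in {q0, q2, q3, q5, q6}} = {q0, q1, q2, q3, q5}
E[idle U AX (idle -> (AF (~full & crit)))]: least fixpoint, start Z0 = Sat(AX (idle -> (AF (~full & crit)))) = {q0, q1, q2, q3, q5}, add states in Sat(idle) with some successor in Z. Z1 = {q0, q1, q2, q3, q4, q5}; fixed.
Sat(E[idle U AX (idle -> (AF (~full & crit)))]) = {q0, q1, q2, q3, q4, q5}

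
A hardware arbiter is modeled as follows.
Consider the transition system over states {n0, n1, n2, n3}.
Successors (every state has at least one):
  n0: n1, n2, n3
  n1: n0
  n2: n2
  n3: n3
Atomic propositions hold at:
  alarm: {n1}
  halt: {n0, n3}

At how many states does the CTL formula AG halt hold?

AG halt: greatest fixpoint, start Z0 = {n0, n3}, keep only states in Sat with every successor in Z. Z1 = {n3}; fixed.
Sat(AG halt) = {n3}
|Sat(AG halt)| = |{n3}| = 1.

1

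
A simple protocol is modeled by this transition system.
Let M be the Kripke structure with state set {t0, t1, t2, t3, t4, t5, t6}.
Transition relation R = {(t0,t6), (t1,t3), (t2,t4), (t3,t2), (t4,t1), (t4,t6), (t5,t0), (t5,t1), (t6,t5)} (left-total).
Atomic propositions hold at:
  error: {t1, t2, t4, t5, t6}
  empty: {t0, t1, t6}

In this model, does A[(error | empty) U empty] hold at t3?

No

Sat(error | empty) = {t0, t1, t2, t4, t5, t6}
A[(error | empty) U empty]: least fixpoint, start Z0 = Sat(empty) = {t0, t1, t6}, add states in Sat(error | empty) with every successor in Z. Z1 = {t0, t1, t4, t5, t6}; Z2 = {t0, t1, t2, t4, t5, t6}; fixed.
Sat(A[(error | empty) U empty]) = {t0, t1, t2, t4, t5, t6}
t3 ∉ Sat(A[(error | empty) U empty]) = {t0, t1, t2, t4, t5, t6}, so the formula does not hold at t3.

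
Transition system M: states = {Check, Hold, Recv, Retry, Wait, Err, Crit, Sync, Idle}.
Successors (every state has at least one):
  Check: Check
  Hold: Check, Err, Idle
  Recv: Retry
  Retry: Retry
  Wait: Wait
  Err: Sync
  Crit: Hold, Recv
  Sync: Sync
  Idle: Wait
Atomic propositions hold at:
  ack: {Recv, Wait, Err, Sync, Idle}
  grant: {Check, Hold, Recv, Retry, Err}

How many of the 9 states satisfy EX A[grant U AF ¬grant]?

5

Sat(¬grant) = {Wait, Crit, Sync, Idle}
AF ¬grant: least fixpoint, start Z0 = {Wait, Crit, Sync, Idle}, add states with every successor in Z. Z1 = {Wait, Err, Crit, Sync, Idle}; fixed.
Sat(AF ¬grant) = {Wait, Err, Crit, Sync, Idle}
A[grant U AF ¬grant]: least fixpoint, start Z0 = Sat(AF ¬grant) = {Wait, Err, Crit, Sync, Idle}, add states in Sat(grant) with every successor in Z. Already a fixed point.
Sat(A[grant U AF ¬grant]) = {Wait, Err, Crit, Sync, Idle}
Sat(EX A[grant U AF ¬grant]) = {s : some successor in {Wait, Err, Crit, Sync, Idle}} = {Hold, Wait, Err, Sync, Idle}
|Sat(EX A[grant U AF ¬grant])| = |{Hold, Wait, Err, Sync, Idle}| = 5.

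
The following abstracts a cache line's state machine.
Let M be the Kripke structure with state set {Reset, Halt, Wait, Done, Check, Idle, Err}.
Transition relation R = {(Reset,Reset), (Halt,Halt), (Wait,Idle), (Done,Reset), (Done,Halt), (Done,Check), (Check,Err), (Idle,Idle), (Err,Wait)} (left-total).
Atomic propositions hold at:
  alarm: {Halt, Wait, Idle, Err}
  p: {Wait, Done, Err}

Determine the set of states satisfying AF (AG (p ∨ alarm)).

{Halt, Wait, Check, Idle, Err}

Sat(p ∨ alarm) = {Halt, Wait, Done, Idle, Err}
AG (p ∨ alarm): greatest fixpoint, start Z0 = {Halt, Wait, Done, Idle, Err}, keep only states in Sat with every successor in Z. Z1 = {Halt, Wait, Idle, Err}; fixed.
Sat(AG (p ∨ alarm)) = {Halt, Wait, Idle, Err}
AF (AG (p ∨ alarm)): least fixpoint, start Z0 = {Halt, Wait, Idle, Err}, add states with every successor in Z. Z1 = {Halt, Wait, Check, Idle, Err}; fixed.
Sat(AF (AG (p ∨ alarm))) = {Halt, Wait, Check, Idle, Err}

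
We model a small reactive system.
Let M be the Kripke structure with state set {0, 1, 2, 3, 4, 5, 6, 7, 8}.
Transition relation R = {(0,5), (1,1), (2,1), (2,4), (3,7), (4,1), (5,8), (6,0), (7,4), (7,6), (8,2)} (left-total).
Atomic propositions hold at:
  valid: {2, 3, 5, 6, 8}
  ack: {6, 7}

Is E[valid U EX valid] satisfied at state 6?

Yes

Sat(EX valid) = {s : some successor in {2, 3, 5, 6, 8}} = {0, 5, 7, 8}
E[valid U EX valid]: least fixpoint, start Z0 = Sat(EX valid) = {0, 5, 7, 8}, add states in Sat(valid) with some successor in Z. Z1 = {0, 3, 5, 6, 7, 8}; fixed.
Sat(E[valid U EX valid]) = {0, 3, 5, 6, 7, 8}
6 ∈ Sat(E[valid U EX valid]) = {0, 3, 5, 6, 7, 8}, so the formula holds at 6.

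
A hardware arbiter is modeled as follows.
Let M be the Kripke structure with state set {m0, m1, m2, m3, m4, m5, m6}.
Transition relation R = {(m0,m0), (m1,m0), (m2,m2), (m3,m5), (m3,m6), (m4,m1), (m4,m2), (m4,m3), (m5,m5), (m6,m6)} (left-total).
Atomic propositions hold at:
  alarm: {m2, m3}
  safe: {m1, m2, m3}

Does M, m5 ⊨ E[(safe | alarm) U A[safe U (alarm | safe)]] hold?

No

Sat(safe | alarm) = {m1, m2, m3}
Sat(alarm | safe) = {m1, m2, m3}
A[safe U (alarm | safe)]: least fixpoint, start Z0 = Sat((alarm | safe)) = {m1, m2, m3}, add states in Sat(safe) with every successor in Z. Already a fixed point.
Sat(A[safe U (alarm | safe)]) = {m1, m2, m3}
E[(safe | alarm) U A[safe U (alarm | safe)]]: least fixpoint, start Z0 = Sat(A[safe U (alarm | safe)]) = {m1, m2, m3}, add states in Sat(safe | alarm) with some successor in Z. Already a fixed point.
Sat(E[(safe | alarm) U A[safe U (alarm | safe)]]) = {m1, m2, m3}
m5 ∉ Sat(E[(safe | alarm) U A[safe U (alarm | safe)]]) = {m1, m2, m3}, so the formula does not hold at m5.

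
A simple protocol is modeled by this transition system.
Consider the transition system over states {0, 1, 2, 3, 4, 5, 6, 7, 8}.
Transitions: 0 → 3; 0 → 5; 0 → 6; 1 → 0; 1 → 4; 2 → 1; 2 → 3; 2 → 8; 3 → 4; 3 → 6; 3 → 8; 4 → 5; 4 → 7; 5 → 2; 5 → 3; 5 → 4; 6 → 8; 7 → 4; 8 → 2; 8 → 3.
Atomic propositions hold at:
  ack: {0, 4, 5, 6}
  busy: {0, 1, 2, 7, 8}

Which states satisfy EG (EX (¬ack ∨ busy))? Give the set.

Sat(¬ack) = {1, 2, 3, 7, 8}
Sat(¬ack ∨ busy) = {0, 1, 2, 3, 7, 8}
Sat(EX (¬ack ∨ busy)) = {s : some successor in {0, 1, 2, 3, 7, 8}} = {0, 1, 2, 3, 4, 5, 6, 8}
EG (EX (¬ack ∨ busy)): greatest fixpoint, start Z0 = {0, 1, 2, 3, 4, 5, 6, 8}, keep only states in Sat with some successor in Z. Already a fixed point.
Sat(EG (EX (¬ack ∨ busy))) = {0, 1, 2, 3, 4, 5, 6, 8}

{0, 1, 2, 3, 4, 5, 6, 8}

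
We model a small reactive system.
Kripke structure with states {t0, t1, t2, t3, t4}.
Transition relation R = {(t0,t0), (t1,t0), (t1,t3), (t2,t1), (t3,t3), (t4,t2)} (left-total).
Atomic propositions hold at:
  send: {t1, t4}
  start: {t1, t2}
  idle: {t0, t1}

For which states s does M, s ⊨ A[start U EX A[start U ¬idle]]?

{t1, t2, t3, t4}

Sat(¬idle) = {t2, t3, t4}
A[start U ¬idle]: least fixpoint, start Z0 = Sat(¬idle) = {t2, t3, t4}, add states in Sat(start) with every successor in Z. Already a fixed point.
Sat(A[start U ¬idle]) = {t2, t3, t4}
Sat(EX A[start U ¬idle]) = {s : some successor in {t2, t3, t4}} = {t1, t3, t4}
A[start U EX A[start U ¬idle]]: least fixpoint, start Z0 = Sat(EX A[start U ¬idle]) = {t1, t3, t4}, add states in Sat(start) with every successor in Z. Z1 = {t1, t2, t3, t4}; fixed.
Sat(A[start U EX A[start U ¬idle]]) = {t1, t2, t3, t4}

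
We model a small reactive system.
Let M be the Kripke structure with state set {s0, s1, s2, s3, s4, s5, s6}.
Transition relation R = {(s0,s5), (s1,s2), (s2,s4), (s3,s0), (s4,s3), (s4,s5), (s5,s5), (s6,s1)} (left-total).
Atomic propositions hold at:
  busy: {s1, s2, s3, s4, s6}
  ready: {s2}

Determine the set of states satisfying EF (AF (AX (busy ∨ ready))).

Sat(busy ∨ ready) = {s1, s2, s3, s4, s6}
Sat(AX (busy ∨ ready)) = {s : every successor in {s1, s2, s3, s4, s6}} = {s1, s2, s6}
AF (AX (busy ∨ ready)): least fixpoint, start Z0 = {s1, s2, s6}, add states with every successor in Z. Already a fixed point.
Sat(AF (AX (busy ∨ ready))) = {s1, s2, s6}
EF (AF (AX (busy ∨ ready))): least fixpoint, start Z0 = {s1, s2, s6}, add states with some successor in Z. Already a fixed point.
Sat(EF (AF (AX (busy ∨ ready)))) = {s1, s2, s6}

{s1, s2, s6}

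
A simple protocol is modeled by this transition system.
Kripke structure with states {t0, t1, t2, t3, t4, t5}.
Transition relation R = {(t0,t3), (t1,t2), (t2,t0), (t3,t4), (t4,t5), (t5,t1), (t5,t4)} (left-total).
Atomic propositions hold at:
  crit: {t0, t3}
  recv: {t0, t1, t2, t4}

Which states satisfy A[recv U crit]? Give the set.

A[recv U crit]: least fixpoint, start Z0 = Sat(crit) = {t0, t3}, add states in Sat(recv) with every successor in Z. Z1 = {t0, t2, t3}; Z2 = {t0, t1, t2, t3}; fixed.
Sat(A[recv U crit]) = {t0, t1, t2, t3}

{t0, t1, t2, t3}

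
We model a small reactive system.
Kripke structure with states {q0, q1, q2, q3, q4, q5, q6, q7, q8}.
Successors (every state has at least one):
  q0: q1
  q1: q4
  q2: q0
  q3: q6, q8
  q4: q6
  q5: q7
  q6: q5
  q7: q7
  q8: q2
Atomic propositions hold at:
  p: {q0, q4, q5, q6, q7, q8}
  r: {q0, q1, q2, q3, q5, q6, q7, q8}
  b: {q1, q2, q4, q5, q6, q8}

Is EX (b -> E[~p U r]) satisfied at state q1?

No

Sat(~p) = {q1, q2, q3}
E[~p U r]: least fixpoint, start Z0 = Sat(r) = {q0, q1, q2, q3, q5, q6, q7, q8}, add states in Sat(~p) with some successor in Z. Already a fixed point.
Sat(E[~p U r]) = {q0, q1, q2, q3, q5, q6, q7, q8}
Sat(b -> E[~p U r]) = {q0, q1, q2, q3, q5, q6, q7, q8}
Sat(EX (b -> E[~p U r])) = {s : some successor in {q0, q1, q2, q3, q5, q6, q7, q8}} = {q0, q2, q3, q4, q5, q6, q7, q8}
q1 ∉ Sat(EX (b -> E[~p U r])) = {q0, q2, q3, q4, q5, q6, q7, q8}, so the formula does not hold at q1.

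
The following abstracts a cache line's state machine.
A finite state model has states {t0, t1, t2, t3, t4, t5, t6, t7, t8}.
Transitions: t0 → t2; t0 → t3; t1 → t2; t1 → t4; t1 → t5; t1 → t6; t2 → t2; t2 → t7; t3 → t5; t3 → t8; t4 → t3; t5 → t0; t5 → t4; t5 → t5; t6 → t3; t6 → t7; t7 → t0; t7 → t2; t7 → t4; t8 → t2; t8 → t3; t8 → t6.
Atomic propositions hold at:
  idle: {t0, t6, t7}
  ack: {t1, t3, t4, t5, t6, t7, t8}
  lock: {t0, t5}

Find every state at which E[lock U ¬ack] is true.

{t0, t2, t5}

Sat(¬ack) = {t0, t2}
E[lock U ¬ack]: least fixpoint, start Z0 = Sat(¬ack) = {t0, t2}, add states in Sat(lock) with some successor in Z. Z1 = {t0, t2, t5}; fixed.
Sat(E[lock U ¬ack]) = {t0, t2, t5}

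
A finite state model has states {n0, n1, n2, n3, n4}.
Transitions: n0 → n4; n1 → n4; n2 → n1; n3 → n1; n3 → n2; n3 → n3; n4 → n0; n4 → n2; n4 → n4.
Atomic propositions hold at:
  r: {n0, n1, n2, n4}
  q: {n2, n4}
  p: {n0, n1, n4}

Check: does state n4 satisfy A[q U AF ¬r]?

Sat(¬r) = {n3}
AF ¬r: least fixpoint, start Z0 = {n3}, add states with every successor in Z. Already a fixed point.
Sat(AF ¬r) = {n3}
A[q U AF ¬r]: least fixpoint, start Z0 = Sat(AF ¬r) = {n3}, add states in Sat(q) with every successor in Z. Already a fixed point.
Sat(A[q U AF ¬r]) = {n3}
n4 ∉ Sat(A[q U AF ¬r]) = {n3}, so the formula does not hold at n4.

No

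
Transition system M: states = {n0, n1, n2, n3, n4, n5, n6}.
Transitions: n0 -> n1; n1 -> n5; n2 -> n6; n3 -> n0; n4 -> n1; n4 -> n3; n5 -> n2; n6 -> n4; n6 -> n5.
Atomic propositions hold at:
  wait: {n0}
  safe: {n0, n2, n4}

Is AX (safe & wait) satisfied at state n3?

Sat(safe & wait) = {n0}
Sat(AX (safe & wait)) = {s : every successor in {n0}} = {n3}
n3 ∈ Sat(AX (safe & wait)) = {n3}, so the formula holds at n3.

Yes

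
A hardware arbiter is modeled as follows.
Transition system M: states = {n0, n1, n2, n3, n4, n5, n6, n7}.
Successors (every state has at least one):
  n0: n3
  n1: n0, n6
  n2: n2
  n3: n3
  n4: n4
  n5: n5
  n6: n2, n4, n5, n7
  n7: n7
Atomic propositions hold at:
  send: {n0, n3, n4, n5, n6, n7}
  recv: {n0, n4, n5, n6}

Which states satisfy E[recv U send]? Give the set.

{n0, n3, n4, n5, n6, n7}

E[recv U send]: least fixpoint, start Z0 = Sat(send) = {n0, n3, n4, n5, n6, n7}, add states in Sat(recv) with some successor in Z. Already a fixed point.
Sat(E[recv U send]) = {n0, n3, n4, n5, n6, n7}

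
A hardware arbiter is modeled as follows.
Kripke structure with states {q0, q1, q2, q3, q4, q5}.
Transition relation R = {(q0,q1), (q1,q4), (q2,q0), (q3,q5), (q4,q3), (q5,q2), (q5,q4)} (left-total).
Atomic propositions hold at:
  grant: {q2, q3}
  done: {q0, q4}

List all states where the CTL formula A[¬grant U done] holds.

Sat(¬grant) = {q0, q1, q4, q5}
A[¬grant U done]: least fixpoint, start Z0 = Sat(done) = {q0, q4}, add states in Sat(¬grant) with every successor in Z. Z1 = {q0, q1, q4}; fixed.
Sat(A[¬grant U done]) = {q0, q1, q4}

{q0, q1, q4}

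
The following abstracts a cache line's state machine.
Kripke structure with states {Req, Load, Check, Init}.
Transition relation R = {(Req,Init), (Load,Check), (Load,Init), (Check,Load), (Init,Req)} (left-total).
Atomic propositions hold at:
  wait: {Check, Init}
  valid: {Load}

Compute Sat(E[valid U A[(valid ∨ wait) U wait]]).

{Load, Check, Init}

Sat(valid ∨ wait) = {Load, Check, Init}
A[(valid ∨ wait) U wait]: least fixpoint, start Z0 = Sat(wait) = {Check, Init}, add states in Sat(valid ∨ wait) with every successor in Z. Z1 = {Load, Check, Init}; fixed.
Sat(A[(valid ∨ wait) U wait]) = {Load, Check, Init}
E[valid U A[(valid ∨ wait) U wait]]: least fixpoint, start Z0 = Sat(A[(valid ∨ wait) U wait]) = {Load, Check, Init}, add states in Sat(valid) with some successor in Z. Already a fixed point.
Sat(E[valid U A[(valid ∨ wait) U wait]]) = {Load, Check, Init}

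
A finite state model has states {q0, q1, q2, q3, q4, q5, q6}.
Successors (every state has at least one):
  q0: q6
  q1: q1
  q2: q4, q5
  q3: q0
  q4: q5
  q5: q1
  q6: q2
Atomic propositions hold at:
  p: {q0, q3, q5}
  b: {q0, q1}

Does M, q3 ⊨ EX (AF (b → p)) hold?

Sat(b → p) = {q0, q2, q3, q4, q5, q6}
AF (b → p): least fixpoint, start Z0 = {q0, q2, q3, q4, q5, q6}, add states with every successor in Z. Already a fixed point.
Sat(AF (b → p)) = {q0, q2, q3, q4, q5, q6}
Sat(EX (AF (b → p))) = {s : some successor in {q0, q2, q3, q4, q5, q6}} = {q0, q2, q3, q4, q6}
q3 ∈ Sat(EX (AF (b → p))) = {q0, q2, q3, q4, q6}, so the formula holds at q3.

Yes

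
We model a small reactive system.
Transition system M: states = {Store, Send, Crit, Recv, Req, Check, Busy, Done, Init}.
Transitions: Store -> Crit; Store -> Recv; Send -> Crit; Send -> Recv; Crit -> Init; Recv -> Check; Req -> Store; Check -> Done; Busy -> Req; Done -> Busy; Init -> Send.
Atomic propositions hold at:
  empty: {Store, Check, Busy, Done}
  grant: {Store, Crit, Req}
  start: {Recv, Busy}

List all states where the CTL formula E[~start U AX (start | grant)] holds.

{Store, Send, Crit, Req, Check, Busy, Done, Init}

Sat(~start) = {Store, Send, Crit, Req, Check, Done, Init}
Sat(start | grant) = {Store, Crit, Recv, Req, Busy}
Sat(AX (start | grant)) = {s : every successor in {Store, Crit, Recv, Req, Busy}} = {Store, Send, Req, Busy, Done}
E[~start U AX (start | grant)]: least fixpoint, start Z0 = Sat(AX (start | grant)) = {Store, Send, Req, Busy, Done}, add states in Sat(~start) with some successor in Z. Z1 = {Store, Send, Req, Check, Busy, Done, Init}; Z2 = {Store, Send, Crit, Req, Check, Busy, Done, Init}; fixed.
Sat(E[~start U AX (start | grant)]) = {Store, Send, Crit, Req, Check, Busy, Done, Init}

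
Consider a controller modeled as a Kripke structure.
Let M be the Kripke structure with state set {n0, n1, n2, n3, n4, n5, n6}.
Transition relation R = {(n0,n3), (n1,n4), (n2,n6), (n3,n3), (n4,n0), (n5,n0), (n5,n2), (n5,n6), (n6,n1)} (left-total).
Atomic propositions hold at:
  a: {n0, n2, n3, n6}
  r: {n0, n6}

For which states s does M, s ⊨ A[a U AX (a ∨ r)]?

Sat(a ∨ r) = {n0, n2, n3, n6}
Sat(AX (a ∨ r)) = {s : every successor in {n0, n2, n3, n6}} = {n0, n2, n3, n4, n5}
A[a U AX (a ∨ r)]: least fixpoint, start Z0 = Sat(AX (a ∨ r)) = {n0, n2, n3, n4, n5}, add states in Sat(a) with every successor in Z. Already a fixed point.
Sat(A[a U AX (a ∨ r)]) = {n0, n2, n3, n4, n5}

{n0, n2, n3, n4, n5}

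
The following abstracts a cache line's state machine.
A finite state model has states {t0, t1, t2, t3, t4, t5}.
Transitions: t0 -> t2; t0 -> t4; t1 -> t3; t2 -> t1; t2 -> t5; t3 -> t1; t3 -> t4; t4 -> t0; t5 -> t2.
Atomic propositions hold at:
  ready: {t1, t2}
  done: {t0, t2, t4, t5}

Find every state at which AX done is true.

{t0, t4, t5}

Sat(AX done) = {s : every successor in {t0, t2, t4, t5}} = {t0, t4, t5}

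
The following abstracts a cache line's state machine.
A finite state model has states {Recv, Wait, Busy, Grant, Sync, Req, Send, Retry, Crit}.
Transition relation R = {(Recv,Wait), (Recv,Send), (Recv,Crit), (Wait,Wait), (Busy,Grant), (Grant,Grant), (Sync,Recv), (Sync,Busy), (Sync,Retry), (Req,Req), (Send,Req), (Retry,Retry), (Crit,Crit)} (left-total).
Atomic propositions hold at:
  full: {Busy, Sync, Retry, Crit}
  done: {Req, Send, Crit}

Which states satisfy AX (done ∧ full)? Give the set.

{Crit}

Sat(done ∧ full) = {Crit}
Sat(AX (done ∧ full)) = {s : every successor in {Crit}} = {Crit}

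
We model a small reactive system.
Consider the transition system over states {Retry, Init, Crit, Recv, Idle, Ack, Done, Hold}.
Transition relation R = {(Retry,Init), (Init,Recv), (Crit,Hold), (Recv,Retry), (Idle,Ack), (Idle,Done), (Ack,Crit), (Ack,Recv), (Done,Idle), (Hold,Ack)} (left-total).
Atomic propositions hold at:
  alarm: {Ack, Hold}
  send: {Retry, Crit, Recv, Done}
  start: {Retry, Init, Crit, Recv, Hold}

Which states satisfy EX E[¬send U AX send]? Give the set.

{Retry, Init, Crit, Idle, Ack, Done, Hold}

Sat(¬send) = {Init, Idle, Ack, Hold}
Sat(AX send) = {s : every successor in {Retry, Crit, Recv, Done}} = {Init, Recv, Ack}
E[¬send U AX send]: least fixpoint, start Z0 = Sat(AX send) = {Init, Recv, Ack}, add states in Sat(¬send) with some successor in Z. Z1 = {Init, Recv, Idle, Ack, Hold}; fixed.
Sat(E[¬send U AX send]) = {Init, Recv, Idle, Ack, Hold}
Sat(EX E[¬send U AX send]) = {s : some successor in {Init, Recv, Idle, Ack, Hold}} = {Retry, Init, Crit, Idle, Ack, Done, Hold}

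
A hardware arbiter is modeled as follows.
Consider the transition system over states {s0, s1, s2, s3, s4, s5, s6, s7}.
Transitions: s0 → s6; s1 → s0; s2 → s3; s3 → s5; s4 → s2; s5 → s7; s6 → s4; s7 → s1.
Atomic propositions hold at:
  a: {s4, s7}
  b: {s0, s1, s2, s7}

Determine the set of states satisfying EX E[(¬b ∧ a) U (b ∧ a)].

Sat(¬b) = {s3, s4, s5, s6}
Sat(¬b ∧ a) = {s4}
Sat(b ∧ a) = {s7}
E[(¬b ∧ a) U (b ∧ a)]: least fixpoint, start Z0 = Sat((b ∧ a)) = {s7}, add states in Sat(¬b ∧ a) with some successor in Z. Already a fixed point.
Sat(E[(¬b ∧ a) U (b ∧ a)]) = {s7}
Sat(EX E[(¬b ∧ a) U (b ∧ a)]) = {s : some successor in {s7}} = {s5}

{s5}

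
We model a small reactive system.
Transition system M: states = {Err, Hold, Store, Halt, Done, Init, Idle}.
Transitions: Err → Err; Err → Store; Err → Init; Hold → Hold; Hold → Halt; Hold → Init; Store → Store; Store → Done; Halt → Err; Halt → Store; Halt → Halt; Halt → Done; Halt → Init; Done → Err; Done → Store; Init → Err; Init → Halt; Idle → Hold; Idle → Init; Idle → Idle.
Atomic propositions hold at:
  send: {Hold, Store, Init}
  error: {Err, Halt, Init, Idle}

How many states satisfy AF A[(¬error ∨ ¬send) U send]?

Sat(¬error) = {Hold, Store, Done}
Sat(¬send) = {Err, Halt, Done, Idle}
Sat(¬error ∨ ¬send) = {Err, Hold, Store, Halt, Done, Idle}
A[(¬error ∨ ¬send) U send]: least fixpoint, start Z0 = Sat(send) = {Hold, Store, Init}, add states in Sat(¬error ∨ ¬send) with every successor in Z. Already a fixed point.
Sat(A[(¬error ∨ ¬send) U send]) = {Hold, Store, Init}
AF A[(¬error ∨ ¬send) U send]: least fixpoint, start Z0 = {Hold, Store, Init}, add states with every successor in Z. Already a fixed point.
Sat(AF A[(¬error ∨ ¬send) U send]) = {Hold, Store, Init}
|Sat(AF A[(¬error ∨ ¬send) U send])| = |{Hold, Store, Init}| = 3.

3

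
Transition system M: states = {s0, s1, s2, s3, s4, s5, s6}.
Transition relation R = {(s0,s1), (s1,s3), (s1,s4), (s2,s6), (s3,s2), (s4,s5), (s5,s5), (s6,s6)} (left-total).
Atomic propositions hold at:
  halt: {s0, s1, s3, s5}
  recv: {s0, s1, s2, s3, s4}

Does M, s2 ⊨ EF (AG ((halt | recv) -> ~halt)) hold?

Yes

Sat(halt | recv) = {s0, s1, s2, s3, s4, s5}
Sat(~halt) = {s2, s4, s6}
Sat((halt | recv) -> ~halt) = {s2, s4, s6}
AG ((halt | recv) -> ~halt): greatest fixpoint, start Z0 = {s2, s4, s6}, keep only states in Sat with every successor in Z. Z1 = {s2, s6}; fixed.
Sat(AG ((halt | recv) -> ~halt)) = {s2, s6}
EF (AG ((halt | recv) -> ~halt)): least fixpoint, start Z0 = {s2, s6}, add states with some successor in Z. Z1 = {s2, s3, s6}; Z2 = {s1, s2, s3, s6}; Z3 = {s0, s1, s2, s3, s6}; fixed.
Sat(EF (AG ((halt | recv) -> ~halt))) = {s0, s1, s2, s3, s6}
s2 ∈ Sat(EF (AG ((halt | recv) -> ~halt))) = {s0, s1, s2, s3, s6}, so the formula holds at s2.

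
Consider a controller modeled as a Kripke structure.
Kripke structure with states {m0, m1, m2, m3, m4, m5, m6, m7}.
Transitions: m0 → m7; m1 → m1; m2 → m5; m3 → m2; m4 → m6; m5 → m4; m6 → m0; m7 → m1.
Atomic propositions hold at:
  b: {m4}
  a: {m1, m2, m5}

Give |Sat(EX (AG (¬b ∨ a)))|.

Sat(¬b) = {m0, m1, m2, m3, m5, m6, m7}
Sat(¬b ∨ a) = {m0, m1, m2, m3, m5, m6, m7}
AG (¬b ∨ a): greatest fixpoint, start Z0 = {m0, m1, m2, m3, m5, m6, m7}, keep only states in Sat with every successor in Z. Z1 = {m0, m1, m2, m3, m6, m7}; Z2 = {m0, m1, m3, m6, m7}; Z3 = {m0, m1, m6, m7}; fixed.
Sat(AG (¬b ∨ a)) = {m0, m1, m6, m7}
Sat(EX (AG (¬b ∨ a))) = {s : some successor in {m0, m1, m6, m7}} = {m0, m1, m4, m6, m7}
|Sat(EX (AG (¬b ∨ a)))| = |{m0, m1, m4, m6, m7}| = 5.

5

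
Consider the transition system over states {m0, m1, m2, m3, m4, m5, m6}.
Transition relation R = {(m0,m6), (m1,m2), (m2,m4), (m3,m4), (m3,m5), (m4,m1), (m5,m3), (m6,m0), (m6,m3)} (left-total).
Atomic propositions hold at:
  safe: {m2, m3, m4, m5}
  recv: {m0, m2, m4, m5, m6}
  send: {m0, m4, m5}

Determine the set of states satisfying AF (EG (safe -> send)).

{m0, m6}

Sat(safe -> send) = {m0, m1, m4, m5, m6}
EG (safe -> send): greatest fixpoint, start Z0 = {m0, m1, m4, m5, m6}, keep only states in Sat with some successor in Z. Z1 = {m0, m4, m6}; Z2 = {m0, m6}; fixed.
Sat(EG (safe -> send)) = {m0, m6}
AF (EG (safe -> send)): least fixpoint, start Z0 = {m0, m6}, add states with every successor in Z. Already a fixed point.
Sat(AF (EG (safe -> send))) = {m0, m6}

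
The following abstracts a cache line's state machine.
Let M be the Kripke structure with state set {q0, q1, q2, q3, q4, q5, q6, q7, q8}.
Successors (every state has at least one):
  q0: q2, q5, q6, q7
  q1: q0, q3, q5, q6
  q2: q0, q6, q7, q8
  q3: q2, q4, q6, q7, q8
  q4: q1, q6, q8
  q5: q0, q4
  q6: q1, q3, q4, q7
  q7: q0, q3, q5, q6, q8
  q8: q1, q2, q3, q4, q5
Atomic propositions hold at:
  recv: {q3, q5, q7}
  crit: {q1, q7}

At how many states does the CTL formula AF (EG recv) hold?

EG recv: greatest fixpoint, start Z0 = {q3, q5, q7}, keep only states in Sat with some successor in Z. Z1 = {q3, q7}; fixed.
Sat(EG recv) = {q3, q7}
AF (EG recv): least fixpoint, start Z0 = {q3, q7}, add states with every successor in Z. Already a fixed point.
Sat(AF (EG recv)) = {q3, q7}
|Sat(AF (EG recv))| = |{q3, q7}| = 2.

2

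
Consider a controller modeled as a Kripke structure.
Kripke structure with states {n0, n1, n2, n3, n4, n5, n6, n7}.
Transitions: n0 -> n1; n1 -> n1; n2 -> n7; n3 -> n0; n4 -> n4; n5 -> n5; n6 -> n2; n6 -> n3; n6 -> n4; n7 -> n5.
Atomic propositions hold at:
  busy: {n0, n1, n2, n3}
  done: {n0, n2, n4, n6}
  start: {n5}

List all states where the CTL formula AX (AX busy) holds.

{n0, n1, n3}

Sat(AX busy) = {s : every successor in {n0, n1, n2, n3}} = {n0, n1, n3}
Sat(AX (AX busy)) = {s : every successor in {n0, n1, n3}} = {n0, n1, n3}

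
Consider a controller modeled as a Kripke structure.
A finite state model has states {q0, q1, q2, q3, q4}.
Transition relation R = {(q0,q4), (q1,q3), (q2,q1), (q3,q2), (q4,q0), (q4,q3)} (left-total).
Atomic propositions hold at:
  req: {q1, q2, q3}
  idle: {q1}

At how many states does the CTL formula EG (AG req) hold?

AG req: greatest fixpoint, start Z0 = {q1, q2, q3}, keep only states in Sat with every successor in Z. Already a fixed point.
Sat(AG req) = {q1, q2, q3}
EG (AG req): greatest fixpoint, start Z0 = {q1, q2, q3}, keep only states in Sat with some successor in Z. Already a fixed point.
Sat(EG (AG req)) = {q1, q2, q3}
|Sat(EG (AG req))| = |{q1, q2, q3}| = 3.

3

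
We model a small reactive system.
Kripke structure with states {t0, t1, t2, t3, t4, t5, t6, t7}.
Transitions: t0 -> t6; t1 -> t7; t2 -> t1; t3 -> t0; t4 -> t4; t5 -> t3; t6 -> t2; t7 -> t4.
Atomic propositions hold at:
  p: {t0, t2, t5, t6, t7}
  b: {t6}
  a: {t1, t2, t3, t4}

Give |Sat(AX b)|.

Sat(AX b) = {s : every successor in {t6}} = {t0}
|Sat(AX b)| = |{t0}| = 1.

1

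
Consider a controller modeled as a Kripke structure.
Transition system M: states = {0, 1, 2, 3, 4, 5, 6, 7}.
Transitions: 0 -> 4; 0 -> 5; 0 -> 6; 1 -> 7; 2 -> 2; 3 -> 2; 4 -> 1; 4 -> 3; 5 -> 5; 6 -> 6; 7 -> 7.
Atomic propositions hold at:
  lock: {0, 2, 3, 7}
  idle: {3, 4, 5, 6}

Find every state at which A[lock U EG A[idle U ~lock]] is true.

Sat(~lock) = {1, 4, 5, 6}
A[idle U ~lock]: least fixpoint, start Z0 = Sat(~lock) = {1, 4, 5, 6}, add states in Sat(idle) with every successor in Z. Already a fixed point.
Sat(A[idle U ~lock]) = {1, 4, 5, 6}
EG A[idle U ~lock]: greatest fixpoint, start Z0 = {1, 4, 5, 6}, keep only states in Sat with some successor in Z. Z1 = {4, 5, 6}; Z2 = {5, 6}; fixed.
Sat(EG A[idle U ~lock]) = {5, 6}
A[lock U EG A[idle U ~lock]]: least fixpoint, start Z0 = Sat(EG A[idle U ~lock]) = {5, 6}, add states in Sat(lock) with every successor in Z. Already a fixed point.
Sat(A[lock U EG A[idle U ~lock]]) = {5, 6}

{5, 6}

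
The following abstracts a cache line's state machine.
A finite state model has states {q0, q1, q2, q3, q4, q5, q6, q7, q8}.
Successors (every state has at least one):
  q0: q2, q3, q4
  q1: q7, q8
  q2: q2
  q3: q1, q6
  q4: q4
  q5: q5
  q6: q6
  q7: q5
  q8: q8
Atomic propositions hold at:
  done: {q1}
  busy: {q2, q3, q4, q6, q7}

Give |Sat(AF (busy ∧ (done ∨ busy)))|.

6

Sat(done ∨ busy) = {q1, q2, q3, q4, q6, q7}
Sat(busy ∧ (done ∨ busy)) = {q2, q3, q4, q6, q7}
AF (busy ∧ (done ∨ busy)): least fixpoint, start Z0 = {q2, q3, q4, q6, q7}, add states with every successor in Z. Z1 = {q0, q2, q3, q4, q6, q7}; fixed.
Sat(AF (busy ∧ (done ∨ busy))) = {q0, q2, q3, q4, q6, q7}
|Sat(AF (busy ∧ (done ∨ busy)))| = |{q0, q2, q3, q4, q6, q7}| = 6.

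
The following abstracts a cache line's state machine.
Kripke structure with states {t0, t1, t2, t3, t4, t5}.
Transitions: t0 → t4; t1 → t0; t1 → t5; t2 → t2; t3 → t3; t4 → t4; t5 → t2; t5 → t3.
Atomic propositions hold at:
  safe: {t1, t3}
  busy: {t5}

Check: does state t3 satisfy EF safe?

EF safe: least fixpoint, start Z0 = {t1, t3}, add states with some successor in Z. Z1 = {t1, t3, t5}; fixed.
Sat(EF safe) = {t1, t3, t5}
t3 ∈ Sat(EF safe) = {t1, t3, t5}, so the formula holds at t3.

Yes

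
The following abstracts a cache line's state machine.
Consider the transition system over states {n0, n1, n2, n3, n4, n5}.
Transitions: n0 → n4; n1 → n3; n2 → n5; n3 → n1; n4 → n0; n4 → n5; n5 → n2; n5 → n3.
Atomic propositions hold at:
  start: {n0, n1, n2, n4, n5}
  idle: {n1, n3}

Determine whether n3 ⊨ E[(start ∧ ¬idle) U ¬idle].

Sat(¬idle) = {n0, n2, n4, n5}
Sat(start ∧ ¬idle) = {n0, n2, n4, n5}
E[(start ∧ ¬idle) U ¬idle]: least fixpoint, start Z0 = Sat(¬idle) = {n0, n2, n4, n5}, add states in Sat(start ∧ ¬idle) with some successor in Z. Already a fixed point.
Sat(E[(start ∧ ¬idle) U ¬idle]) = {n0, n2, n4, n5}
n3 ∉ Sat(E[(start ∧ ¬idle) U ¬idle]) = {n0, n2, n4, n5}, so the formula does not hold at n3.

No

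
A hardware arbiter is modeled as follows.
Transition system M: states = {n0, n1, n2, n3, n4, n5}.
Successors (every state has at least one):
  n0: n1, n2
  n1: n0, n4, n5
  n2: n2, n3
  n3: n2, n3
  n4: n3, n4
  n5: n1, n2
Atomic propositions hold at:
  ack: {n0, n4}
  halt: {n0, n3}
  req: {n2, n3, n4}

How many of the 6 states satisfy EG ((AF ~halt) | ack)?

Sat(~halt) = {n1, n2, n4, n5}
AF ~halt: least fixpoint, start Z0 = {n1, n2, n4, n5}, add states with every successor in Z. Z1 = {n0, n1, n2, n4, n5}; fixed.
Sat(AF ~halt) = {n0, n1, n2, n4, n5}
Sat((AF ~halt) | ack) = {n0, n1, n2, n4, n5}
EG ((AF ~halt) | ack): greatest fixpoint, start Z0 = {n0, n1, n2, n4, n5}, keep only states in Sat with some successor in Z. Already a fixed point.
Sat(EG ((AF ~halt) | ack)) = {n0, n1, n2, n4, n5}
|Sat(EG ((AF ~halt) | ack))| = |{n0, n1, n2, n4, n5}| = 5.

5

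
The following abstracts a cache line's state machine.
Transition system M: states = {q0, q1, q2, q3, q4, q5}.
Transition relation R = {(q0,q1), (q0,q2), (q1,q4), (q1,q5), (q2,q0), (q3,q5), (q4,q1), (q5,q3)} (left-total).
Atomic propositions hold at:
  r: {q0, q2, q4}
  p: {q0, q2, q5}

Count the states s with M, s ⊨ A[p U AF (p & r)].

2

Sat(p & r) = {q0, q2}
AF (p & r): least fixpoint, start Z0 = {q0, q2}, add states with every successor in Z. Already a fixed point.
Sat(AF (p & r)) = {q0, q2}
A[p U AF (p & r)]: least fixpoint, start Z0 = Sat(AF (p & r)) = {q0, q2}, add states in Sat(p) with every successor in Z. Already a fixed point.
Sat(A[p U AF (p & r)]) = {q0, q2}
|Sat(A[p U AF (p & r)])| = |{q0, q2}| = 2.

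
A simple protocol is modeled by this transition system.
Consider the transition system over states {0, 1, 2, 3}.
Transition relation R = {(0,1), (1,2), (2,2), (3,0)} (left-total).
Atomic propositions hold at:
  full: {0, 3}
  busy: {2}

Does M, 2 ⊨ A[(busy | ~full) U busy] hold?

Yes

Sat(~full) = {1, 2}
Sat(busy | ~full) = {1, 2}
A[(busy | ~full) U busy]: least fixpoint, start Z0 = Sat(busy) = {2}, add states in Sat(busy | ~full) with every successor in Z. Z1 = {1, 2}; fixed.
Sat(A[(busy | ~full) U busy]) = {1, 2}
2 ∈ Sat(A[(busy | ~full) U busy]) = {1, 2}, so the formula holds at 2.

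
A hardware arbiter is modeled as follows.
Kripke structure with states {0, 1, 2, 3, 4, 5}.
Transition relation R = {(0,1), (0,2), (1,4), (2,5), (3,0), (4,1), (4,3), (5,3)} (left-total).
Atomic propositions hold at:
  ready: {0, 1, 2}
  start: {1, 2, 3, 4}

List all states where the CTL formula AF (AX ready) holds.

Sat(AX ready) = {s : every successor in {0, 1, 2}} = {0, 3}
AF (AX ready): least fixpoint, start Z0 = {0, 3}, add states with every successor in Z. Z1 = {0, 3, 5}; Z2 = {0, 2, 3, 5}; fixed.
Sat(AF (AX ready)) = {0, 2, 3, 5}

{0, 2, 3, 5}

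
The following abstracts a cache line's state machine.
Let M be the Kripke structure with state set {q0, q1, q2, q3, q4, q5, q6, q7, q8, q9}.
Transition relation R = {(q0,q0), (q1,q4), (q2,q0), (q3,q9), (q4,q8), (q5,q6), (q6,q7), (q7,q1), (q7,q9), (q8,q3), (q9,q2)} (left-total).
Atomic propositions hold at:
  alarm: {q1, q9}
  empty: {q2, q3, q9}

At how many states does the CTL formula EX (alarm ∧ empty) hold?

Sat(alarm ∧ empty) = {q9}
Sat(EX (alarm ∧ empty)) = {s : some successor in {q9}} = {q3, q7}
|Sat(EX (alarm ∧ empty))| = |{q3, q7}| = 2.

2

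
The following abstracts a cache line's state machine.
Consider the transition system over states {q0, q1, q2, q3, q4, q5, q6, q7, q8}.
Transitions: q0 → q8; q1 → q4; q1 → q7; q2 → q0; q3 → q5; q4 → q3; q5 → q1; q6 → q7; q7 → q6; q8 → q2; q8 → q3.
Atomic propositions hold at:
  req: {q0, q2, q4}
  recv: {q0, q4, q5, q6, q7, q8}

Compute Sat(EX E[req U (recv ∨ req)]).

{q0, q1, q2, q3, q6, q7, q8}

Sat(recv ∨ req) = {q0, q2, q4, q5, q6, q7, q8}
E[req U (recv ∨ req)]: least fixpoint, start Z0 = Sat((recv ∨ req)) = {q0, q2, q4, q5, q6, q7, q8}, add states in Sat(req) with some successor in Z. Already a fixed point.
Sat(E[req U (recv ∨ req)]) = {q0, q2, q4, q5, q6, q7, q8}
Sat(EX E[req U (recv ∨ req)]) = {s : some successor in {q0, q2, q4, q5, q6, q7, q8}} = {q0, q1, q2, q3, q6, q7, q8}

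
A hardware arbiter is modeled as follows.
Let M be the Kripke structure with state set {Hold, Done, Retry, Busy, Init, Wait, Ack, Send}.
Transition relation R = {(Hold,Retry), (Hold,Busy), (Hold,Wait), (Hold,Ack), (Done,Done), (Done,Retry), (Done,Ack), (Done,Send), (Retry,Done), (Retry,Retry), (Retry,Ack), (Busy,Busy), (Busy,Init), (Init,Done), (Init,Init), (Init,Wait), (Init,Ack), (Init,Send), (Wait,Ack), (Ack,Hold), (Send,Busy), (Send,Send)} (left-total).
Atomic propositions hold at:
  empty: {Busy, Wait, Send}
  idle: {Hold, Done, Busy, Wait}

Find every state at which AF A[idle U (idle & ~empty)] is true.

{Hold, Done, Wait, Ack}

Sat(~empty) = {Hold, Done, Retry, Init, Ack}
Sat(idle & ~empty) = {Hold, Done}
A[idle U (idle & ~empty)]: least fixpoint, start Z0 = Sat((idle & ~empty)) = {Hold, Done}, add states in Sat(idle) with every successor in Z. Already a fixed point.
Sat(A[idle U (idle & ~empty)]) = {Hold, Done}
AF A[idle U (idle & ~empty)]: least fixpoint, start Z0 = {Hold, Done}, add states with every successor in Z. Z1 = {Hold, Done, Ack}; Z2 = {Hold, Done, Wait, Ack}; fixed.
Sat(AF A[idle U (idle & ~empty)]) = {Hold, Done, Wait, Ack}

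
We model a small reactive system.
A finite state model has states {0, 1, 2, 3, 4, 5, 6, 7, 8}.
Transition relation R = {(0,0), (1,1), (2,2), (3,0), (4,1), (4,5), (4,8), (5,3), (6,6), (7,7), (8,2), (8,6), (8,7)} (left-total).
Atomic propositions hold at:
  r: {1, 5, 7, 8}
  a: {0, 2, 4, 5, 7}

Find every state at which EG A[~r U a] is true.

Sat(~r) = {0, 2, 3, 4, 6}
A[~r U a]: least fixpoint, start Z0 = Sat(a) = {0, 2, 4, 5, 7}, add states in Sat(~r) with every successor in Z. Z1 = {0, 2, 3, 4, 5, 7}; fixed.
Sat(A[~r U a]) = {0, 2, 3, 4, 5, 7}
EG A[~r U a]: greatest fixpoint, start Z0 = {0, 2, 3, 4, 5, 7}, keep only states in Sat with some successor in Z. Already a fixed point.
Sat(EG A[~r U a]) = {0, 2, 3, 4, 5, 7}

{0, 2, 3, 4, 5, 7}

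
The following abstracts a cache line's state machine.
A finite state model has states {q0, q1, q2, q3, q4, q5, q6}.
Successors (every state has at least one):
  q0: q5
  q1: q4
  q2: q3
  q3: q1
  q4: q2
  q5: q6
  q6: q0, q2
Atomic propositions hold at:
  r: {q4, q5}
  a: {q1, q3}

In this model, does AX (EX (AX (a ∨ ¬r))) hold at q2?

Sat(¬r) = {q0, q1, q2, q3, q6}
Sat(a ∨ ¬r) = {q0, q1, q2, q3, q6}
Sat(AX (a ∨ ¬r)) = {s : every successor in {q0, q1, q2, q3, q6}} = {q2, q3, q4, q5, q6}
Sat(EX (AX (a ∨ ¬r))) = {s : some successor in {q2, q3, q4, q5, q6}} = {q0, q1, q2, q4, q5, q6}
Sat(AX (EX (AX (a ∨ ¬r)))) = {s : every successor in {q0, q1, q2, q4, q5, q6}} = {q0, q1, q3, q4, q5, q6}
q2 ∉ Sat(AX (EX (AX (a ∨ ¬r)))) = {q0, q1, q3, q4, q5, q6}, so the formula does not hold at q2.

No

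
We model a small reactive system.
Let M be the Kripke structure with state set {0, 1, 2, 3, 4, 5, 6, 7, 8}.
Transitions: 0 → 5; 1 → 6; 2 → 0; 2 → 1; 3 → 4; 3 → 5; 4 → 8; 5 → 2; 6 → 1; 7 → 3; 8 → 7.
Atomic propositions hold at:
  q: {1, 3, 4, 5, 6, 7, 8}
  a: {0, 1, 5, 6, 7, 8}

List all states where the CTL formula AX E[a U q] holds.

{0, 1, 2, 3, 4, 6, 7, 8}

E[a U q]: least fixpoint, start Z0 = Sat(q) = {1, 3, 4, 5, 6, 7, 8}, add states in Sat(a) with some successor in Z. Z1 = {0, 1, 3, 4, 5, 6, 7, 8}; fixed.
Sat(E[a U q]) = {0, 1, 3, 4, 5, 6, 7, 8}
Sat(AX E[a U q]) = {s : every successor in {0, 1, 3, 4, 5, 6, 7, 8}} = {0, 1, 2, 3, 4, 6, 7, 8}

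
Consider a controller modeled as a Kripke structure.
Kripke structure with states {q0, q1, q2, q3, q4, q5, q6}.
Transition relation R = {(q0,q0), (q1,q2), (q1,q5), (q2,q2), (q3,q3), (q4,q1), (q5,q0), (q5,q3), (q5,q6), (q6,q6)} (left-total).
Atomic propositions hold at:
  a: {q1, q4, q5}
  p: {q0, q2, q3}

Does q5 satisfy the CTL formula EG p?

No

EG p: greatest fixpoint, start Z0 = {q0, q2, q3}, keep only states in Sat with some successor in Z. Already a fixed point.
Sat(EG p) = {q0, q2, q3}
q5 ∉ Sat(EG p) = {q0, q2, q3}, so the formula does not hold at q5.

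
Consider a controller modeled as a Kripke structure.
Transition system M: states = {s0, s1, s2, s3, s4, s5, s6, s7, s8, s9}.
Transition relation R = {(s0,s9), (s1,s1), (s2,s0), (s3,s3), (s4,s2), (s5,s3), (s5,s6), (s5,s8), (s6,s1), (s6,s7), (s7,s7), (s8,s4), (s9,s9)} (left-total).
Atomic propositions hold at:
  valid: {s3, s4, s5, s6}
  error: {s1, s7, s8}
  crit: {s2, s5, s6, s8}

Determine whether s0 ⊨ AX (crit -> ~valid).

Sat(~valid) = {s0, s1, s2, s7, s8, s9}
Sat(crit -> ~valid) = {s0, s1, s2, s3, s4, s7, s8, s9}
Sat(AX (crit -> ~valid)) = {s : every successor in {s0, s1, s2, s3, s4, s7, s8, s9}} = {s0, s1, s2, s3, s4, s6, s7, s8, s9}
s0 ∈ Sat(AX (crit -> ~valid)) = {s0, s1, s2, s3, s4, s6, s7, s8, s9}, so the formula holds at s0.

Yes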